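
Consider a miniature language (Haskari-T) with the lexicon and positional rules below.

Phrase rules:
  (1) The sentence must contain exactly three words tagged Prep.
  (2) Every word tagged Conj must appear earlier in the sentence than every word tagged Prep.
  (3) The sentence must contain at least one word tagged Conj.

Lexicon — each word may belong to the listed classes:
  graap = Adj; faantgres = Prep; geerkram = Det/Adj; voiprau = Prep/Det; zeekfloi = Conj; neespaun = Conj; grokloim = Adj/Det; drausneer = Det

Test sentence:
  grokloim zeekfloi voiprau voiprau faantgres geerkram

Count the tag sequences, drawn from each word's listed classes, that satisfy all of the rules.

Candidates per position — 1:grokloim {Adj,Det}; 2:zeekfloi {Conj}; 3:voiprau {Prep,Det}; 4:voiprau {Prep,Det}; 5:faantgres {Prep}; 6:geerkram {Det,Adj}.
There are 16 candidate sequences in total.
The sequences that satisfy every rule: Adj Conj Prep Prep Prep Det; Adj Conj Prep Prep Prep Adj; Det Conj Prep Prep Prep Det; Det Conj Prep Prep Prep Adj.
Count = 4.

4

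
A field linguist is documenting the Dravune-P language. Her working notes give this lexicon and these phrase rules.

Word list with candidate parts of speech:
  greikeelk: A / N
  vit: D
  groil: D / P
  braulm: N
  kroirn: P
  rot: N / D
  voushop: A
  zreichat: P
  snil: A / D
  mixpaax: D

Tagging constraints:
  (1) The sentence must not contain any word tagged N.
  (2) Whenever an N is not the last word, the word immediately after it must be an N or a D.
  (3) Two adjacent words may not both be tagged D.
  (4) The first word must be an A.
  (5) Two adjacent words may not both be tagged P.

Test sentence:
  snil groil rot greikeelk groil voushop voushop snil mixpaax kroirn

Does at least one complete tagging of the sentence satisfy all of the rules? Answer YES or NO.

Candidates per position — 1:snil {A,D}; 2:groil {D,P}; 3:rot {N,D}; 4:greikeelk {A,N}; 5:groil {D,P}; 6:voushop {A}; 7:voushop {A}; 8:snil {A,D}; 9:mixpaax {D}; 10:kroirn {P}.
One satisfying assignment: A P D A D A A A D P.
Verifying each rule — rule 1 ✓; rule 2 ✓; rule 3 ✓; rule 4 ✓; rule 5 ✓.

YES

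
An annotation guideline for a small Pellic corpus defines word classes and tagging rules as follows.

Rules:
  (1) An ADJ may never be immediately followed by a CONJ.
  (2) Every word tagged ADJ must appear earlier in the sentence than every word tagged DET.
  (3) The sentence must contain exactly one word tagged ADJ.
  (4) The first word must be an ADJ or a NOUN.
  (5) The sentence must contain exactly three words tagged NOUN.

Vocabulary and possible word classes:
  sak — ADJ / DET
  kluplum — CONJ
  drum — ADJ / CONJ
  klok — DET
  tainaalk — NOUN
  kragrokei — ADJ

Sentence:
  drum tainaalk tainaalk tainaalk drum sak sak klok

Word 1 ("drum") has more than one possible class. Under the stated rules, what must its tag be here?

Candidates per position — 1:drum {ADJ,CONJ}; 2:tainaalk {NOUN}; 3:tainaalk {NOUN}; 4:tainaalk {NOUN}; 5:drum {ADJ,CONJ}; 6:sak {ADJ,DET}; 7:sak {ADJ,DET}; 8:klok {DET}.
If word 1 were CONJ, no tagging could satisfy rule 4; so word 1 is ADJ.
If word 5 were ADJ, no tagging could satisfy rule 3; so word 5 is CONJ.
If word 6 were ADJ, no tagging could satisfy rule 3; so word 6 is DET.
If word 7 were ADJ, no tagging could satisfy rule 2; so word 7 is DET.
The unique satisfying tagging is: ADJ NOUN NOUN NOUN CONJ DET DET DET.
Rule-by-rule: rule 1 satisfied; rule 2 satisfied; rule 3 satisfied; rule 4 satisfied; rule 5 satisfied.

ADJ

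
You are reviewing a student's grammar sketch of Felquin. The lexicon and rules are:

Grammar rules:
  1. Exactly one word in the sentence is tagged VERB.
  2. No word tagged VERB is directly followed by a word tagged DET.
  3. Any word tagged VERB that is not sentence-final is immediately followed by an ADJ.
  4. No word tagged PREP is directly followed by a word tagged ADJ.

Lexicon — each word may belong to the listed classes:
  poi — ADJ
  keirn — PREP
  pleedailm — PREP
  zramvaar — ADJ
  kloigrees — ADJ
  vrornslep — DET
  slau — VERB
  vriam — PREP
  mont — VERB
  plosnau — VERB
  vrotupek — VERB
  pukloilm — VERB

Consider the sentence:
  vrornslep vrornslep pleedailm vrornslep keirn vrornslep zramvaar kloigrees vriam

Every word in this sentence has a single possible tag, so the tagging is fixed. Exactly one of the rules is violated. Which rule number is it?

1

Fixed tagging: DET DET PREP DET PREP DET ADJ ADJ PREP.
Checking each rule: R1 violated, R2 holds, R3 holds, R4 holds.
Only rule 1 fails.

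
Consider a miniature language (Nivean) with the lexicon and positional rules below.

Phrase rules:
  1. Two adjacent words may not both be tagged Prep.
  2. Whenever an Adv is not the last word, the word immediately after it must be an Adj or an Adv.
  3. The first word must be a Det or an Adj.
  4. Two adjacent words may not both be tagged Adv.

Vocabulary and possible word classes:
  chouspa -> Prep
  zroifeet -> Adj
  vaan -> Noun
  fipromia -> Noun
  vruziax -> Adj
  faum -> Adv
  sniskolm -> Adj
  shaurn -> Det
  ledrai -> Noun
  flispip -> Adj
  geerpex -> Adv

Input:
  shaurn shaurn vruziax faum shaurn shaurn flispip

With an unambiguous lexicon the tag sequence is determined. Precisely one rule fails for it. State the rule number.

Fixed tagging: Det Det Adj Adv Det Det Adj.
Checking each rule: R1 ok, R2 fails, R3 ok, R4 ok.
Only rule 2 fails.

2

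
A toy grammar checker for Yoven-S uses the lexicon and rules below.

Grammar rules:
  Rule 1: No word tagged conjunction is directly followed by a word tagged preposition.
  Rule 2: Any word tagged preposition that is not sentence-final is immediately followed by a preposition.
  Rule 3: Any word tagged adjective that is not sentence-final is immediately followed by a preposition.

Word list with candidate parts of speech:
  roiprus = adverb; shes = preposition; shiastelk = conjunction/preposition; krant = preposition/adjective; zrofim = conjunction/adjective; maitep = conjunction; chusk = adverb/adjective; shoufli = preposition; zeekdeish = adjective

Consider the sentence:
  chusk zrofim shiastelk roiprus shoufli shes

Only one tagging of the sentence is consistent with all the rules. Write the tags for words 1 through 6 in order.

adverb conjunction conjunction adverb preposition preposition

Candidates per position — 1:chusk {adverb,adjective}; 2:zrofim {conjunction,adjective}; 3:shiastelk {conjunction,preposition}; 4:roiprus {adverb}; 5:shoufli {preposition}; 6:shes {preposition}.
If word 1 were adjective, no tagging could satisfy rule 3; so word 1 is adverb.
If word 3 were preposition, no tagging could satisfy rule 2; so word 3 is conjunction.
If word 2 were adjective, no tagging could satisfy rule 3; so word 2 is conjunction.
So the tagging must be: adverb conjunction conjunction adverb preposition preposition.
Check: rule 1 ok; rule 2 ok; rule 3 ok.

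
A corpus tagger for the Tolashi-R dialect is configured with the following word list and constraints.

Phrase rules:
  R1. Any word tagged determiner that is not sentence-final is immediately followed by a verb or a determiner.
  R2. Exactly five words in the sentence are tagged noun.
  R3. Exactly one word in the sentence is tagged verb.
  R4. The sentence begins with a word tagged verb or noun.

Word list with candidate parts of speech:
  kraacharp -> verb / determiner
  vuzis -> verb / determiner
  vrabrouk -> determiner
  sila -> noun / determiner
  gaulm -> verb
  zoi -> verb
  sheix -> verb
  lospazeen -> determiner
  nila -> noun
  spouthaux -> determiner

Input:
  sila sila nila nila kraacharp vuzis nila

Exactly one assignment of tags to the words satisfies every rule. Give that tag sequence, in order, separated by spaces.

Candidates per position — 1:sila {noun,determiner}; 2:sila {noun,determiner}; 3:nila {noun}; 4:nila {noun}; 5:kraacharp {verb,determiner}; 6:vuzis {verb,determiner}; 7:nila {noun}.
Word 1 cannot be determiner — rule 1 would then fail for every completion. It is noun.
Word 2 cannot be determiner — rule 1 would then fail for every completion. It is noun.
Word 6 cannot be determiner — rule 1 would then fail for every completion. It is verb.
Word 5 cannot be verb — rule 3 would then fail for every completion. It is determiner.
So the tagging must be: noun noun noun noun determiner verb noun.
Rule-by-rule: rule 1 ✓; rule 2 ✓; rule 3 ✓; rule 4 ✓.

noun noun noun noun determiner verb noun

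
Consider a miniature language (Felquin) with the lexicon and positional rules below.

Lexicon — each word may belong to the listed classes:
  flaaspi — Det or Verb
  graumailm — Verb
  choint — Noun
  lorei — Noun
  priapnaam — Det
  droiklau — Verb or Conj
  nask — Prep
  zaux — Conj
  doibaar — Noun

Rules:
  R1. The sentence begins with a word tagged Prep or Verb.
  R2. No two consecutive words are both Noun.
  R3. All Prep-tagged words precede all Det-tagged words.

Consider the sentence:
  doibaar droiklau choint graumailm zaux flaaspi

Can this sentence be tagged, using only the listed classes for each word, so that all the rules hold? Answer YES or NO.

Candidates per position — 1:doibaar {Noun}; 2:droiklau {Verb,Conj}; 3:choint {Noun}; 4:graumailm {Verb}; 5:zaux {Conj}; 6:flaaspi {Det,Verb}.
Rule 1 cannot be satisfied by any choice of tags from the lexicon.
So there is no consistent tagging.

NO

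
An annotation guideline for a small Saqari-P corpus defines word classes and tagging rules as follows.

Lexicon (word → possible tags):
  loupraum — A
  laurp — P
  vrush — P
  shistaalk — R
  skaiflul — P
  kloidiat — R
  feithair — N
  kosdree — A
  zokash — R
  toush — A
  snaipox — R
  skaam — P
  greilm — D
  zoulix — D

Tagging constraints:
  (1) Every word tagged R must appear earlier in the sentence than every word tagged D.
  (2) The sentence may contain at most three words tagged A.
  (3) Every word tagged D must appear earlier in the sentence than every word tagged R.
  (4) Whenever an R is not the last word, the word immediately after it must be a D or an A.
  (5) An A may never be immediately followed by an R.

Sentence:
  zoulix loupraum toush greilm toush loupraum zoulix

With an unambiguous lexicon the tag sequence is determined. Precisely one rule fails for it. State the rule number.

Fixed tagging: D A A D A A D.
Applying the rules: R1 ✓, R2 ✗, R3 ✓, R4 ✓, R5 ✓.
Only rule 2 fails.

2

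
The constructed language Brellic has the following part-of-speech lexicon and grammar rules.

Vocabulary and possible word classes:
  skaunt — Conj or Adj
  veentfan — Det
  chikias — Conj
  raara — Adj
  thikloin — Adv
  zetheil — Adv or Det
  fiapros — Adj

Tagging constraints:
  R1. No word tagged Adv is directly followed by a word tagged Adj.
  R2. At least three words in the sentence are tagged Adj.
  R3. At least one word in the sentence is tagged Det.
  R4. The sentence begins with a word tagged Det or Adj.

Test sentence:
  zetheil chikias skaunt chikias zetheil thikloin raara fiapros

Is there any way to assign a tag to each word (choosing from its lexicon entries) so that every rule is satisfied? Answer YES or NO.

Candidates per position — 1:zetheil {Adv,Det}; 2:chikias {Conj}; 3:skaunt {Conj,Adj}; 4:chikias {Conj}; 5:zetheil {Adv,Det}; 6:thikloin {Adv}; 7:raara {Adj}; 8:fiapros {Adj}.
Rule 1 cannot be satisfied by any choice of tags from the lexicon.
So there is no consistent tagging.

NO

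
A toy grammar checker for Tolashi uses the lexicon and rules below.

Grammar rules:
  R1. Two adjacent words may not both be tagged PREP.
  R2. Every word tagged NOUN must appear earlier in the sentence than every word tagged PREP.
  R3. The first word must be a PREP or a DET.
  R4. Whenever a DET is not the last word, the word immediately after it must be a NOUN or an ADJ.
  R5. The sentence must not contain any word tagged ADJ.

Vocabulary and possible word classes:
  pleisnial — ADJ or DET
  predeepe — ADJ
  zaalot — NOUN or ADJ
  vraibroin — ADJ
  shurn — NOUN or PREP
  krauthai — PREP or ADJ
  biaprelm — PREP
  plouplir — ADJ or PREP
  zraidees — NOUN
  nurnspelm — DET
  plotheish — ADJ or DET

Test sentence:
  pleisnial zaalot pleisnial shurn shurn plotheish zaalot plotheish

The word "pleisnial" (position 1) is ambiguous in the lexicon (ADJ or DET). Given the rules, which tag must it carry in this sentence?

Candidates per position — 1:pleisnial {ADJ,DET}; 2:zaalot {NOUN,ADJ}; 3:pleisnial {ADJ,DET}; 4:shurn {NOUN,PREP}; 5:shurn {NOUN,PREP}; 6:plotheish {ADJ,DET}; 7:zaalot {NOUN,ADJ}; 8:plotheish {ADJ,DET}.
Position 1: tagging it ADJ would leave rule 3 unsatisfiable, so it must be DET.
Position 2: tagging it ADJ would leave rule 5 unsatisfiable, so it must be NOUN.
Position 3: tagging it ADJ would leave rule 5 unsatisfiable, so it must be DET.
Position 4: tagging it PREP would leave rule 4 unsatisfiable, so it must be NOUN.
Position 6: tagging it ADJ would leave rule 5 unsatisfiable, so it must be DET.
Position 7: tagging it ADJ would leave rule 5 unsatisfiable, so it must be NOUN.
Position 8: tagging it ADJ would leave rule 5 unsatisfiable, so it must be DET.
Position 5: tagging it PREP would leave rule 2 unsatisfiable, so it must be NOUN.
That leaves exactly one tagging: DET NOUN DET NOUN NOUN DET NOUN DET.
Check: rule 1 ✓; rule 2 ✓; rule 3 ✓; rule 4 ✓; rule 5 ✓.

DET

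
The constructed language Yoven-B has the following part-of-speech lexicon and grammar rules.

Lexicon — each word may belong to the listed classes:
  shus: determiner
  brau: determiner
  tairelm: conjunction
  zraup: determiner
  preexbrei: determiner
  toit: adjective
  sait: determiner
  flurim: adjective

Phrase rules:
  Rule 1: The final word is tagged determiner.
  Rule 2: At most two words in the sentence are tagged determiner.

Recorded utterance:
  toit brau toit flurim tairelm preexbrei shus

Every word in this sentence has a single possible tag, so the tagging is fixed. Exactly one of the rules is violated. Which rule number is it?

Fixed tagging: adjective determiner adjective adjective conjunction determiner determiner.
Checking each rule: R1 pass, R2 fail.
Only rule 2 fails.

2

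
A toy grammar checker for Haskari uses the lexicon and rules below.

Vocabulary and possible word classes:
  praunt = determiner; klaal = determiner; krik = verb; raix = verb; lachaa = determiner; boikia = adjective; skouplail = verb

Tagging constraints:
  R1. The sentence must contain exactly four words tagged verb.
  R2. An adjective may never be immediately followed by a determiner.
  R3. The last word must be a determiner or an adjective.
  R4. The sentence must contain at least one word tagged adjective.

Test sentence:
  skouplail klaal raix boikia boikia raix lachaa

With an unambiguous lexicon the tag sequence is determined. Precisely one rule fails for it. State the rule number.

1

Fixed tagging: verb determiner verb adjective adjective verb determiner.
Rule check: R1 violated, R2 holds, R3 holds, R4 holds.
Only rule 1 fails.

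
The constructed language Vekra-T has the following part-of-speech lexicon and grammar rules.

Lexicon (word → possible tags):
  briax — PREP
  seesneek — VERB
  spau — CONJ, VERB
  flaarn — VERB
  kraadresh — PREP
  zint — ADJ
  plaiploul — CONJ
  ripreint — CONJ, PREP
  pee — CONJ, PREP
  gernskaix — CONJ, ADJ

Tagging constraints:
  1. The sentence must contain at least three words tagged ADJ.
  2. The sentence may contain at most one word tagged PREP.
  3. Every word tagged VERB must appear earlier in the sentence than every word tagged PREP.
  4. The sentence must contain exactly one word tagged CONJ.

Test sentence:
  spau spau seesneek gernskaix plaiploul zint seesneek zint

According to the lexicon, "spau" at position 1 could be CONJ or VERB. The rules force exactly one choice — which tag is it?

VERB

Candidates per position — 1:spau {CONJ,VERB}; 2:spau {CONJ,VERB}; 3:seesneek {VERB}; 4:gernskaix {CONJ,ADJ}; 5:plaiploul {CONJ}; 6:zint {ADJ}; 7:seesneek {VERB}; 8:zint {ADJ}.
Position 1: tagging it CONJ would leave rule 4 unsatisfiable, so it must be VERB.
Position 2: tagging it CONJ would leave rule 4 unsatisfiable, so it must be VERB.
Position 4: tagging it CONJ would leave rule 1 unsatisfiable, so it must be ADJ.
The unique satisfying tagging is: VERB VERB VERB ADJ CONJ ADJ VERB ADJ.
Checking: rule 1 ✓; rule 2 ✓; rule 3 ✓; rule 4 ✓.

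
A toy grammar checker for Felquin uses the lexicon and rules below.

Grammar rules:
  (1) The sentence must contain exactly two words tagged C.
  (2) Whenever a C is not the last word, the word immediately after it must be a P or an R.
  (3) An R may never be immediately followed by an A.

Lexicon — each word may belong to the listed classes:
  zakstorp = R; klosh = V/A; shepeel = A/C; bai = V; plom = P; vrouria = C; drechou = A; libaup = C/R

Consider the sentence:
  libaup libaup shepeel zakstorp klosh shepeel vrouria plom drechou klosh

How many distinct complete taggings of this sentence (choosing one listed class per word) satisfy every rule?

Candidates per position — 1:libaup {C,R}; 2:libaup {C,R}; 3:shepeel {A,C}; 4:zakstorp {R}; 5:klosh {V,A}; 6:shepeel {A,C}; 7:vrouria {C}; 8:plom {P}; 9:drechou {A}; 10:klosh {V,A}.
There are 64 candidate sequences in total.
The sequences that satisfy every rule: R R C R V A C P A V; R R C R V A C P A A.
Count = 2.

2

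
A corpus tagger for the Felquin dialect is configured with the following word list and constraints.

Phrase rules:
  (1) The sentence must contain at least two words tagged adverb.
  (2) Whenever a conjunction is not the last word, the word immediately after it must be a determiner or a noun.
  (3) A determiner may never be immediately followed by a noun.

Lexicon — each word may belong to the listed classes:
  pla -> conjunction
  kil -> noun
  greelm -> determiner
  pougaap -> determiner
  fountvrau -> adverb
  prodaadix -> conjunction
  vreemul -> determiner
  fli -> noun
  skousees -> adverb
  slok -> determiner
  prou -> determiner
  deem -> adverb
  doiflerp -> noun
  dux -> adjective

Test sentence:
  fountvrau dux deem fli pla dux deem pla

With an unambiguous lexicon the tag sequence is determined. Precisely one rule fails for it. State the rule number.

Fixed tagging: adverb adjective adverb noun conjunction adjective adverb conjunction.
Checking each rule: R1 pass, R2 fail, R3 pass.
Only rule 2 fails.

2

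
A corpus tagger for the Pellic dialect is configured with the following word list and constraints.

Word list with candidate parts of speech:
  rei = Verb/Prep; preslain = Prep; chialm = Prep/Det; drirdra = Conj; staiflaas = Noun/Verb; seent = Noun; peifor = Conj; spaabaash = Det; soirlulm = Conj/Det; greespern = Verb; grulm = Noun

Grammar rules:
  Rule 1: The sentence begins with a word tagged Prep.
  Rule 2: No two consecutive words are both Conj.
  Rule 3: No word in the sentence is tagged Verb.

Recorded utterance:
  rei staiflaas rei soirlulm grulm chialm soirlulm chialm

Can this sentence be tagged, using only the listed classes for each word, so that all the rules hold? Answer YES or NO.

YES

Candidates per position — 1:rei {Verb,Prep}; 2:staiflaas {Noun,Verb}; 3:rei {Verb,Prep}; 4:soirlulm {Conj,Det}; 5:grulm {Noun}; 6:chialm {Prep,Det}; 7:soirlulm {Conj,Det}; 8:chialm {Prep,Det}.
One satisfying assignment: Prep Noun Prep Det Noun Det Conj Det.
Check: rule 1 ✓; rule 2 ✓; rule 3 ✓.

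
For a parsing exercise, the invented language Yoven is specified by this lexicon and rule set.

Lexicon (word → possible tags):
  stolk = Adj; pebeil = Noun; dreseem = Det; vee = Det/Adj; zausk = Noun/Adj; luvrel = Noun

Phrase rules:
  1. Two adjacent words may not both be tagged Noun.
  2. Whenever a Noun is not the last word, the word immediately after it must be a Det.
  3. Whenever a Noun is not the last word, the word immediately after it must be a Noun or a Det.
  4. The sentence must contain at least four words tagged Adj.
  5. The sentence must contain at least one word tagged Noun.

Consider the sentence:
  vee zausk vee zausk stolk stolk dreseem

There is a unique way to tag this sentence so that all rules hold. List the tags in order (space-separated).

Adj Noun Det Adj Adj Adj Det

Candidates per position — 1:vee {Det,Adj}; 2:zausk {Noun,Adj}; 3:vee {Det,Adj}; 4:zausk {Noun,Adj}; 5:stolk {Adj}; 6:stolk {Adj}; 7:dreseem {Det}.
If word 4 were Noun, no tagging could satisfy rule 2; so word 4 is Adj.
If word 2 were Adj, no tagging could satisfy rule 5; so word 2 is Noun.
If word 3 were Adj, no tagging could satisfy rule 2; so word 3 is Det.
If word 1 were Det, no tagging could satisfy rule 4; so word 1 is Adj.
That leaves exactly one tagging: Adj Noun Det Adj Adj Adj Det.
Check: rule 1 satisfied; rule 2 satisfied; rule 3 satisfied; rule 4 satisfied; rule 5 satisfied.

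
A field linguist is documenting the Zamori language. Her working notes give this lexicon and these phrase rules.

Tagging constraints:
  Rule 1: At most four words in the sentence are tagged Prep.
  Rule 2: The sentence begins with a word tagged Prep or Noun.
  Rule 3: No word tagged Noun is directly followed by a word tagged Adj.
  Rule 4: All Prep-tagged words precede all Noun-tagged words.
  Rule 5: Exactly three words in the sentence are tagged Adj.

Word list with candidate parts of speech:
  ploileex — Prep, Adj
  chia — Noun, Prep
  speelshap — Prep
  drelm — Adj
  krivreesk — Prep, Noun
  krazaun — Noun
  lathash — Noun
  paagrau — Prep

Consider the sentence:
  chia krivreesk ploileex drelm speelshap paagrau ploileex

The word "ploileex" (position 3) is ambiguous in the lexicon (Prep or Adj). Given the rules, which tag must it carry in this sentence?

Adj

Candidates per position — 1:chia {Noun,Prep}; 2:krivreesk {Prep,Noun}; 3:ploileex {Prep,Adj}; 4:drelm {Adj}; 5:speelshap {Prep}; 6:paagrau {Prep}; 7:ploileex {Prep,Adj}.
Position 1: Noun is ruled out by rule 4; that leaves Prep.
Position 2: Noun is ruled out by rule 4; that leaves Prep.
Position 3: Prep is ruled out by rule 1; that leaves Adj.
Position 7: Prep is ruled out by rule 1; that leaves Adj.
That leaves exactly one tagging: Prep Prep Adj Adj Prep Prep Adj.
Check: rule 1 ok; rule 2 ok; rule 3 ok; rule 4 ok; rule 5 ok.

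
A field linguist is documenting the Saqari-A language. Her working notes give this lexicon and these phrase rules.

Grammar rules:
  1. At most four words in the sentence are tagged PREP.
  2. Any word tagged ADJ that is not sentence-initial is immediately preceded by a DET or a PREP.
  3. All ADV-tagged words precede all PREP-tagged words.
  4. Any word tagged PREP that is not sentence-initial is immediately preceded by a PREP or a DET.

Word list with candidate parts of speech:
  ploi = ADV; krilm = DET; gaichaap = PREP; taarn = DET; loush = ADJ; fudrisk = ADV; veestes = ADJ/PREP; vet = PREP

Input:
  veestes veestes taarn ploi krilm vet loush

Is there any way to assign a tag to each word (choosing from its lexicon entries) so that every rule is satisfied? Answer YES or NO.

NO

Candidates per position — 1:veestes {ADJ,PREP}; 2:veestes {ADJ,PREP}; 3:taarn {DET}; 4:ploi {ADV}; 5:krilm {DET}; 6:vet {PREP}; 7:loush {ADJ}.
Every candidate sequence violates at least one rule; no consistent tagging exists.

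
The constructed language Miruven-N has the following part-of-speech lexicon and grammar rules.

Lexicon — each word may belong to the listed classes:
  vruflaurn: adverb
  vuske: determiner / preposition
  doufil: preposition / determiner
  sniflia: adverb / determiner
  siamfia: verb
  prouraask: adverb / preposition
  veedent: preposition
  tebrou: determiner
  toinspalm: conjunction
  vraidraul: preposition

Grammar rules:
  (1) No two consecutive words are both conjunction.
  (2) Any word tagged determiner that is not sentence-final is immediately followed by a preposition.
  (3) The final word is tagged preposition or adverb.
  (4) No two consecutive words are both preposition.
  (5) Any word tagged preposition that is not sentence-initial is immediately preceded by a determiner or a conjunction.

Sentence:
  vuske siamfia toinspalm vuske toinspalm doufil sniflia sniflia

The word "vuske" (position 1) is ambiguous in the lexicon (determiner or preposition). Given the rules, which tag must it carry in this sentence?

preposition

Candidates per position — 1:vuske {determiner,preposition}; 2:siamfia {verb}; 3:toinspalm {conjunction}; 4:vuske {determiner,preposition}; 5:toinspalm {conjunction}; 6:doufil {preposition,determiner}; 7:sniflia {adverb,determiner}; 8:sniflia {adverb,determiner}.
Position 1: determiner is ruled out by rule 2; that leaves preposition.
Position 4: determiner is ruled out by rule 2; that leaves preposition.
Position 6: determiner is ruled out by rule 2; that leaves preposition.
Position 7: determiner is ruled out by rule 2; that leaves adverb.
Position 8: determiner is ruled out by rule 3; that leaves adverb.
So the tagging must be: preposition verb conjunction preposition conjunction preposition adverb adverb.
Check: rule 1 satisfied; rule 2 satisfied; rule 3 satisfied; rule 4 satisfied; rule 5 satisfied.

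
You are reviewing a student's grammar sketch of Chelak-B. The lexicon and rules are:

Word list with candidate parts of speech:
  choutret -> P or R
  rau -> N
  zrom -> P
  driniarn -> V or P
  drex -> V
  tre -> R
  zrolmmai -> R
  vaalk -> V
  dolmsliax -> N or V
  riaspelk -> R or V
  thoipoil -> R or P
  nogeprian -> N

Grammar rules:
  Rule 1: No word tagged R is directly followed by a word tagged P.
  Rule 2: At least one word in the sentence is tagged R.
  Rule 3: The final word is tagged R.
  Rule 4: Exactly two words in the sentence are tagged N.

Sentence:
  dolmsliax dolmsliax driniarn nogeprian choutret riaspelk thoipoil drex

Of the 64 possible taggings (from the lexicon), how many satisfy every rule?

0

Candidates per position — 1:dolmsliax {N,V}; 2:dolmsliax {N,V}; 3:driniarn {V,P}; 4:nogeprian {N}; 5:choutret {P,R}; 6:riaspelk {R,V}; 7:thoipoil {R,P}; 8:drex {V}.
There are 64 candidate sequences in total.
Rule 3 cannot be satisfied by any choice of tags from the lexicon.
So there is no consistent tagging.
Count = 0.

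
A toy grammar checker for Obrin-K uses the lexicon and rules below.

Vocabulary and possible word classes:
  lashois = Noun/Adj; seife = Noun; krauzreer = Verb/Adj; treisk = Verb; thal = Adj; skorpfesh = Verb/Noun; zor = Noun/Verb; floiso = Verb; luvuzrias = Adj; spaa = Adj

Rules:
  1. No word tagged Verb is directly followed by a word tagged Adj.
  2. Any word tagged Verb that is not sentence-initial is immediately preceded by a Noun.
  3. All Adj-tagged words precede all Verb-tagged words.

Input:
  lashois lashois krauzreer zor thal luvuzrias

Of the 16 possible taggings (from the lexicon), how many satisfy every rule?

4

Candidates per position — 1:lashois {Noun,Adj}; 2:lashois {Noun,Adj}; 3:krauzreer {Verb,Adj}; 4:zor {Noun,Verb}; 5:thal {Adj}; 6:luvuzrias {Adj}.
There are 16 candidate sequences in total.
The sequences that satisfy every rule: Noun Noun Adj Noun Adj Adj; Noun Adj Adj Noun Adj Adj; Adj Noun Adj Noun Adj Adj; Adj Adj Adj Noun Adj Adj.
Count = 4.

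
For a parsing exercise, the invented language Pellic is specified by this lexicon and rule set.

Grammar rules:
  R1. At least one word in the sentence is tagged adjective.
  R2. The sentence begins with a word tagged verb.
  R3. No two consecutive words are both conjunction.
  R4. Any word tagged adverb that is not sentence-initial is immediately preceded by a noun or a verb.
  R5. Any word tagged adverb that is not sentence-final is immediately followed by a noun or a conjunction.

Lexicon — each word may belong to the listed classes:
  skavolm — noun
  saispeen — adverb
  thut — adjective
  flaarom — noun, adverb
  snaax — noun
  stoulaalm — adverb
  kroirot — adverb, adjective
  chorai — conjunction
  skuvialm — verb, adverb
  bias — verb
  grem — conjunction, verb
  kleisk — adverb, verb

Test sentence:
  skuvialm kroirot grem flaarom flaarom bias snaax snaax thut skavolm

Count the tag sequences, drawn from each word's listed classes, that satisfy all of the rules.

Candidates per position — 1:skuvialm {verb,adverb}; 2:kroirot {adverb,adjective}; 3:grem {conjunction,verb}; 4:flaarom {noun,adverb}; 5:flaarom {noun,adverb}; 6:bias {verb}; 7:snaax {noun}; 8:snaax {noun}; 9:thut {adjective}; 10:skavolm {noun}.
There are 32 candidate sequences in total.
The sequences that satisfy every rule: verb adverb conjunction noun noun verb noun noun adjective noun; verb adjective conjunction noun noun verb noun noun adjective noun; verb adjective verb noun noun verb noun noun adjective noun; verb adjective verb adverb noun verb noun noun adjective noun.
Count = 4.

4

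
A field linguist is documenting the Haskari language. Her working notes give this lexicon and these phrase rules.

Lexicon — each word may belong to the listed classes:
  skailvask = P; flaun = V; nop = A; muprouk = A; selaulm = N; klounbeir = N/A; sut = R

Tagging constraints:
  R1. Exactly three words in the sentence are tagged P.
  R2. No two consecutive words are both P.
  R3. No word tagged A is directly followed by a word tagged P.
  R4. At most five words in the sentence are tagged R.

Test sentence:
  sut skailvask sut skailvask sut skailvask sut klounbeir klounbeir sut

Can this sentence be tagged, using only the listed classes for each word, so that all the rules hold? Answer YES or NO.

Candidates per position — 1:sut {R}; 2:skailvask {P}; 3:sut {R}; 4:skailvask {P}; 5:sut {R}; 6:skailvask {P}; 7:sut {R}; 8:klounbeir {N,A}; 9:klounbeir {N,A}; 10:sut {R}.
One satisfying assignment: R P R P R P R N A R.
Check: rule 1 ok; rule 2 ok; rule 3 ok; rule 4 ok.

YES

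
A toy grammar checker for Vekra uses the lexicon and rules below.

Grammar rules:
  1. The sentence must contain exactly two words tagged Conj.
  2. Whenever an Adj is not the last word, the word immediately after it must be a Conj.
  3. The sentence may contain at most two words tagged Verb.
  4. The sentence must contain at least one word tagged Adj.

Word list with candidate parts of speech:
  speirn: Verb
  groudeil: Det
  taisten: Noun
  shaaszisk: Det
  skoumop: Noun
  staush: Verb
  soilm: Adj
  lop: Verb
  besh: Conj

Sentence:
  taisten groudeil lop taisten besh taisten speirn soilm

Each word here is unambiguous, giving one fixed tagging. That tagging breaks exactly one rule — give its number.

Fixed tagging: Noun Det Verb Noun Conj Noun Verb Adj.
Checking each rule: R1 violated, R2 holds, R3 holds, R4 holds.
Only rule 1 fails.

1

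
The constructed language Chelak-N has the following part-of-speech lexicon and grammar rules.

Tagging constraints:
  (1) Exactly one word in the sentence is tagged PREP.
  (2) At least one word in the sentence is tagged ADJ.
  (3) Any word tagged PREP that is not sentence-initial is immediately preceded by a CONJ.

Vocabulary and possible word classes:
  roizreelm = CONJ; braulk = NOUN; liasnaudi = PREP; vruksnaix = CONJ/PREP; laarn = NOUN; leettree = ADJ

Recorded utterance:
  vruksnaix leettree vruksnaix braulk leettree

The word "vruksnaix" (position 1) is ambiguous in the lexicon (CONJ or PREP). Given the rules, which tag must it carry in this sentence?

Candidates per position — 1:vruksnaix {CONJ,PREP}; 2:leettree {ADJ}; 3:vruksnaix {CONJ,PREP}; 4:braulk {NOUN}; 5:leettree {ADJ}.
Position 3: PREP is ruled out by rule 3; that leaves CONJ.
Position 1: CONJ is ruled out by rule 1; that leaves PREP.
The unique satisfying tagging is: PREP ADJ CONJ NOUN ADJ.
Check: rule 1 holds; rule 2 holds; rule 3 holds.

PREP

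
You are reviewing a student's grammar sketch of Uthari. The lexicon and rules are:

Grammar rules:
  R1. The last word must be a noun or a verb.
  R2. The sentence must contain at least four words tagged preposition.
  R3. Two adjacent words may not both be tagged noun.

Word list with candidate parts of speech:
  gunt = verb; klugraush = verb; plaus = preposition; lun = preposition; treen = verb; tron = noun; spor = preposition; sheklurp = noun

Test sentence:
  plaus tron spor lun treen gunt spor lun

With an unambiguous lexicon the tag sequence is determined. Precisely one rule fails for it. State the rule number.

Fixed tagging: preposition noun preposition preposition verb verb preposition preposition.
Checking each rule: R1 violated, R2 holds, R3 holds.
Only rule 1 fails.

1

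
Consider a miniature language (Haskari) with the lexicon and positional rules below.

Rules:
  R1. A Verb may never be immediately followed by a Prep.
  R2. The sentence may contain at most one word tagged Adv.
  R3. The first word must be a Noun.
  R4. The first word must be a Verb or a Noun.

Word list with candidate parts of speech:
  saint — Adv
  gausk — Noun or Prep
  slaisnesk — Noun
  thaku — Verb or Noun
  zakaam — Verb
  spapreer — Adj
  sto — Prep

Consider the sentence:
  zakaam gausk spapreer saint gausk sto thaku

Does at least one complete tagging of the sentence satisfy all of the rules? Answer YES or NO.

Candidates per position — 1:zakaam {Verb}; 2:gausk {Noun,Prep}; 3:spapreer {Adj}; 4:saint {Adv}; 5:gausk {Noun,Prep}; 6:sto {Prep}; 7:thaku {Verb,Noun}.
Rule 3 cannot be satisfied by any choice of tags from the lexicon.
So there is no consistent tagging.

NO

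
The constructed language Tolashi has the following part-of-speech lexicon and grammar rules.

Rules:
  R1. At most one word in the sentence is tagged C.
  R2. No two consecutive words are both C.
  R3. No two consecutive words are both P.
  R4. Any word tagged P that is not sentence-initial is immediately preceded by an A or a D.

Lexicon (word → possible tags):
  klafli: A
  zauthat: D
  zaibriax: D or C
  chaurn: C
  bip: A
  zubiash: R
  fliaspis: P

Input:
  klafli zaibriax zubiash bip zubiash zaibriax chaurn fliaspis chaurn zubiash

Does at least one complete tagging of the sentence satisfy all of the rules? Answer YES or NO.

NO

Candidates per position — 1:klafli {A}; 2:zaibriax {D,C}; 3:zubiash {R}; 4:bip {A}; 5:zubiash {R}; 6:zaibriax {D,C}; 7:chaurn {C}; 8:fliaspis {P}; 9:chaurn {C}; 10:zubiash {R}.
Rule 1 cannot be satisfied by any choice of tags from the lexicon.
So there is no consistent tagging.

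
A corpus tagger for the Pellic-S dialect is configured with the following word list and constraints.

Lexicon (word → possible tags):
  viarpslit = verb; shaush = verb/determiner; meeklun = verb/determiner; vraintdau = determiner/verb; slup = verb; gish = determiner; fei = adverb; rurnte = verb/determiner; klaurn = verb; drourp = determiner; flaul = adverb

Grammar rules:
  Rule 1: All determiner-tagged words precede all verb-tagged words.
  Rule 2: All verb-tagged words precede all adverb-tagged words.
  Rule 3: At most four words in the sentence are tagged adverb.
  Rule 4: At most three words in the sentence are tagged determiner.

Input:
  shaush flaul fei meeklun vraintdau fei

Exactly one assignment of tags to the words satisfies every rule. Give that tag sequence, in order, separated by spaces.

determiner adverb adverb determiner determiner adverb

Candidates per position — 1:shaush {verb,determiner}; 2:flaul {adverb}; 3:fei {adverb}; 4:meeklun {verb,determiner}; 5:vraintdau {determiner,verb}; 6:fei {adverb}.
If word 4 were verb, no tagging could satisfy rule 2; so word 4 is determiner.
If word 5 were verb, no tagging could satisfy rule 2; so word 5 is determiner.
If word 1 were verb, no tagging could satisfy rule 1; so word 1 is determiner.
The only consistent sequence is: determiner adverb adverb determiner determiner adverb.
Rule-by-rule: rule 1 holds; rule 2 holds; rule 3 holds; rule 4 holds.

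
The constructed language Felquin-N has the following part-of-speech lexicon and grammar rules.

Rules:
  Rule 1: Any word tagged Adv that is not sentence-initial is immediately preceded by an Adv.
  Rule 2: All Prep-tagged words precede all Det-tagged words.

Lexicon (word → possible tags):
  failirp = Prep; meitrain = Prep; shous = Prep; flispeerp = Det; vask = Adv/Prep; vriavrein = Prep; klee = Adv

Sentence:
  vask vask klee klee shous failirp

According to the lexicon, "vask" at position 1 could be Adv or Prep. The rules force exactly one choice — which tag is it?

Adv

Candidates per position — 1:vask {Adv,Prep}; 2:vask {Adv,Prep}; 3:klee {Adv}; 4:klee {Adv}; 5:shous {Prep}; 6:failirp {Prep}.
Word 1 cannot be Prep — rule 1 would then fail for every completion. It is Adv.
Word 2 cannot be Prep — rule 1 would then fail for every completion. It is Adv.
So the tagging must be: Adv Adv Adv Adv Prep Prep.
Rule-by-rule: rule 1 satisfied; rule 2 satisfied.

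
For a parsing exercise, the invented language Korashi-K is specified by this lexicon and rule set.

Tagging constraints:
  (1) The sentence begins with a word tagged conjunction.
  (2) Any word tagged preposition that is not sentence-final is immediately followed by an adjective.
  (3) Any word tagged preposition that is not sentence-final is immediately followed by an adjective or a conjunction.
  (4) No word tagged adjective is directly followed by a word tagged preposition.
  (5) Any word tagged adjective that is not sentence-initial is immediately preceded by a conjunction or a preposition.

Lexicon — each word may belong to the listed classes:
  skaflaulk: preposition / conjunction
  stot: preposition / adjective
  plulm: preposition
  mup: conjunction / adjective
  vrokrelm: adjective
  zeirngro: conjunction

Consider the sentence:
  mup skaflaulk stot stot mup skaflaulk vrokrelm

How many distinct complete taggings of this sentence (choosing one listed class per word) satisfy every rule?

2

Candidates per position — 1:mup {conjunction,adjective}; 2:skaflaulk {preposition,conjunction}; 3:stot {preposition,adjective}; 4:stot {preposition,adjective}; 5:mup {conjunction,adjective}; 6:skaflaulk {preposition,conjunction}; 7:vrokrelm {adjective}.
There are 64 candidate sequences in total.
The sequences that satisfy every rule: conjunction conjunction preposition adjective conjunction preposition adjective; conjunction conjunction preposition adjective conjunction conjunction adjective.
Count = 2.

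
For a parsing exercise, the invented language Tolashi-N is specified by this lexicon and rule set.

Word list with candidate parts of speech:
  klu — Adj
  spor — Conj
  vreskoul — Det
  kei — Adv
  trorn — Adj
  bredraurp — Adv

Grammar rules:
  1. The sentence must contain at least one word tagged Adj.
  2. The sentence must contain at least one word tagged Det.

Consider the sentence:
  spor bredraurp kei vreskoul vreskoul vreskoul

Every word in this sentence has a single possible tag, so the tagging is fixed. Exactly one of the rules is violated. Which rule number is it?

1

Fixed tagging: Conj Adv Adv Det Det Det.
Checking each rule: R1 violated, R2 holds.
Only rule 1 fails.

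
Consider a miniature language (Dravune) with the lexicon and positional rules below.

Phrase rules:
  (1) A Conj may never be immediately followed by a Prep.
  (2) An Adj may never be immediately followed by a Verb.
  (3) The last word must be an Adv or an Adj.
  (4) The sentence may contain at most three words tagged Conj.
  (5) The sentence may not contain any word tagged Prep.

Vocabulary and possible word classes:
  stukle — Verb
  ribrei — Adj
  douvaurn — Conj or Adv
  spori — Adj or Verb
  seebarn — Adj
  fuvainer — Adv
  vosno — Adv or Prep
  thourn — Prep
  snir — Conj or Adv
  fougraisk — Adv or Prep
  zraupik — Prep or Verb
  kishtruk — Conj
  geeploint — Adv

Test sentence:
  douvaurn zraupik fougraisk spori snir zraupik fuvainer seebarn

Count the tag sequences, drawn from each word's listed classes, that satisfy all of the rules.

Candidates per position — 1:douvaurn {Conj,Adv}; 2:zraupik {Prep,Verb}; 3:fougraisk {Adv,Prep}; 4:spori {Adj,Verb}; 5:snir {Conj,Adv}; 6:zraupik {Prep,Verb}; 7:fuvainer {Adv}; 8:seebarn {Adj}.
There are 64 candidate sequences in total.
Checking each against the rules leaves 8 sequences.
Count = 8.

8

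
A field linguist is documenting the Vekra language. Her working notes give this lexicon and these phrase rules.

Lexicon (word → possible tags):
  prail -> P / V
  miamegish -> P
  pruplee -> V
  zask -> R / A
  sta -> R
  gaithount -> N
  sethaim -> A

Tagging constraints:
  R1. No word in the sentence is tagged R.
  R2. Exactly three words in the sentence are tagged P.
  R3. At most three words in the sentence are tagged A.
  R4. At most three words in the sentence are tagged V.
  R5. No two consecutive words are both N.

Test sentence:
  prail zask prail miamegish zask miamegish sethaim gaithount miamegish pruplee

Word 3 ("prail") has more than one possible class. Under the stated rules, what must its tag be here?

Candidates per position — 1:prail {P,V}; 2:zask {R,A}; 3:prail {P,V}; 4:miamegish {P}; 5:zask {R,A}; 6:miamegish {P}; 7:sethaim {A}; 8:gaithount {N}; 9:miamegish {P}; 10:pruplee {V}.
Position 1: P is ruled out by rule 2; that leaves V.
Position 2: R is ruled out by rule 1; that leaves A.
Position 3: P is ruled out by rule 2; that leaves V.
Position 5: R is ruled out by rule 1; that leaves A.
That leaves exactly one tagging: V A V P A P A N P V.
Rule-by-rule: rule 1 ✓; rule 2 ✓; rule 3 ✓; rule 4 ✓; rule 5 ✓.

V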